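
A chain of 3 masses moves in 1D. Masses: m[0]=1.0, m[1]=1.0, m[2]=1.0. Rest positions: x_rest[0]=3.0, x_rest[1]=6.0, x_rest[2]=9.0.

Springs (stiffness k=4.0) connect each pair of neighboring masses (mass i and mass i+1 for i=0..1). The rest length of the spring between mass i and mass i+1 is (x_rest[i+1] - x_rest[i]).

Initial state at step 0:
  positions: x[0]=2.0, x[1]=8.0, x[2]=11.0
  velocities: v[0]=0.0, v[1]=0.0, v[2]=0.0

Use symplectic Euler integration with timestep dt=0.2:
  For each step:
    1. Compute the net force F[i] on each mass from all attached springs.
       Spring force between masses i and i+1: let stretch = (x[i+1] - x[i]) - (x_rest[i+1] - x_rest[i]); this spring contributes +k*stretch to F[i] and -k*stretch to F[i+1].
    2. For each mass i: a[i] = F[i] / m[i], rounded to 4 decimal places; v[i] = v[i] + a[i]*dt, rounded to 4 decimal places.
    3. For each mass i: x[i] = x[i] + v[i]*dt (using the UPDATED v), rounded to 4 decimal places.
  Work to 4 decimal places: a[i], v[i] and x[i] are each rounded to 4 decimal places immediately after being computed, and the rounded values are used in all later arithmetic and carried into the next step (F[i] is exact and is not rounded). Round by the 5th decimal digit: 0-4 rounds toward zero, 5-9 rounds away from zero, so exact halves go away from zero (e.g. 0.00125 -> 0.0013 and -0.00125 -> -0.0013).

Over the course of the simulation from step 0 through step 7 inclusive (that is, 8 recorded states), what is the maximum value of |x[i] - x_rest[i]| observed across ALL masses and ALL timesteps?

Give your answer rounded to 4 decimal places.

Answer: 2.3860

Derivation:
Step 0: x=[2.0000 8.0000 11.0000] v=[0.0000 0.0000 0.0000]
Step 1: x=[2.4800 7.5200 11.0000] v=[2.4000 -2.4000 0.0000]
Step 2: x=[3.2864 6.7904 10.9232] v=[4.0320 -3.6480 -0.3840]
Step 3: x=[4.1734 6.1614 10.6652] v=[4.4352 -3.1450 -1.2902]
Step 4: x=[4.8985 5.9349 10.1666] v=[3.6256 -1.1324 -2.4932]
Step 5: x=[5.3094 6.2197 9.4709] v=[2.0547 1.4238 -3.4786]
Step 6: x=[5.3860 6.8790 8.7350] v=[0.3829 3.2965 -3.6796]
Step 7: x=[5.2215 7.5964 8.1821] v=[-0.8227 3.5869 -2.7644]
Max displacement = 2.3860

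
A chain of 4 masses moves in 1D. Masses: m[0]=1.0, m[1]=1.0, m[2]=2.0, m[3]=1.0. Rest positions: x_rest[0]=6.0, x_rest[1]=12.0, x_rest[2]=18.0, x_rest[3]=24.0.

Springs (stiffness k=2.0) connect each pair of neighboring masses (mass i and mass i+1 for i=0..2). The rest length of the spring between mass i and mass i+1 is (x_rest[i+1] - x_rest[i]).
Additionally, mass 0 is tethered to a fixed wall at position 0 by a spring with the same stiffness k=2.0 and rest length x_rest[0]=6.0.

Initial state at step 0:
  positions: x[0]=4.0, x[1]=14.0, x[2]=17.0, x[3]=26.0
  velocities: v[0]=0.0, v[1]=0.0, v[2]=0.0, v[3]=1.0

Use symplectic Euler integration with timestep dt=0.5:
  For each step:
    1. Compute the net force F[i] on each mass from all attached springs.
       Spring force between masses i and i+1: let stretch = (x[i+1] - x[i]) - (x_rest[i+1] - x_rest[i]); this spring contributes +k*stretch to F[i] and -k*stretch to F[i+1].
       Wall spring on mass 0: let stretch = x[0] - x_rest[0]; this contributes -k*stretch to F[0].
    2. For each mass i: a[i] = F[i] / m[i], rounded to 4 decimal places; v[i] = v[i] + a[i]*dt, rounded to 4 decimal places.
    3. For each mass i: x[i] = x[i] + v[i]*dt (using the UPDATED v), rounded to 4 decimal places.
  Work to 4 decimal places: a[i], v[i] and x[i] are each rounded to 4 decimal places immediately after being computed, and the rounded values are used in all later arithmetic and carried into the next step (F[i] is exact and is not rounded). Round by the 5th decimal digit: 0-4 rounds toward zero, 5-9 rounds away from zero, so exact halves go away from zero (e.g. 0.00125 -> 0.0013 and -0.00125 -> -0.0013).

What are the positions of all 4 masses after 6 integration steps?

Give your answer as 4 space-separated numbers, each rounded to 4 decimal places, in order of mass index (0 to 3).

Answer: 9.2891 10.4727 18.6954 25.0274

Derivation:
Step 0: x=[4.0000 14.0000 17.0000 26.0000] v=[0.0000 0.0000 0.0000 1.0000]
Step 1: x=[7.0000 10.5000 18.5000 25.0000] v=[6.0000 -7.0000 3.0000 -2.0000]
Step 2: x=[8.2500 9.2500 19.6250 23.7500] v=[2.5000 -2.5000 2.2500 -2.5000]
Step 3: x=[5.8750 12.6875 19.1875 23.4375] v=[-4.7500 6.8750 -0.8750 -0.6250]
Step 4: x=[3.9688 15.9688 18.1875 24.0000] v=[-3.8125 6.5625 -2.0000 1.1250]
Step 5: x=[6.0782 14.3594 18.0860 24.6563] v=[4.2187 -3.2188 -0.2031 1.3125]
Step 6: x=[9.2891 10.4727 18.6954 25.0274] v=[6.4217 -7.7734 1.2188 0.7422]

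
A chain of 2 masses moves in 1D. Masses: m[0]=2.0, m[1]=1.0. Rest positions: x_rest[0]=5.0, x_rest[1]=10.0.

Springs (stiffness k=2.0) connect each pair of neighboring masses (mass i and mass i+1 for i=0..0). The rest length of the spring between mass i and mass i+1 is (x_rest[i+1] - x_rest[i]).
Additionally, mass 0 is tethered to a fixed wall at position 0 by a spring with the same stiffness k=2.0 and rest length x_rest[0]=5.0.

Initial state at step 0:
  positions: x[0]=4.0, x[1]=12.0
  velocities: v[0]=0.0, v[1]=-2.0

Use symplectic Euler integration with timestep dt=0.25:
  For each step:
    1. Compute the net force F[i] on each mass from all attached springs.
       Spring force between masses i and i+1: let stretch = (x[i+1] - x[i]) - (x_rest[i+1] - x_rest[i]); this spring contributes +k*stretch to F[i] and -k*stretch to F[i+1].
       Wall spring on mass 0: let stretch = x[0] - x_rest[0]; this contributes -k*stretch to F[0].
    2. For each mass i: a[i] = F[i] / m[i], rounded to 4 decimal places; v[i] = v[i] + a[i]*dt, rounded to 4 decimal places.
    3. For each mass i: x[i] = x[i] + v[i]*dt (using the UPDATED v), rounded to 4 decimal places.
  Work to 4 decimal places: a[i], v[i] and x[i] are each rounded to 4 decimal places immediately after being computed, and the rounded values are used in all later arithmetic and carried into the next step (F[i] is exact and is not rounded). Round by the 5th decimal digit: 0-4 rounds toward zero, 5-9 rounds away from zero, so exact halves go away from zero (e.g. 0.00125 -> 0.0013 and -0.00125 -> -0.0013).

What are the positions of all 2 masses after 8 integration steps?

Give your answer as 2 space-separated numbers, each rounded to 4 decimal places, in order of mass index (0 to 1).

Answer: 4.6883 7.7836

Derivation:
Step 0: x=[4.0000 12.0000] v=[0.0000 -2.0000]
Step 1: x=[4.2500 11.1250] v=[1.0000 -3.5000]
Step 2: x=[4.6641 10.0156] v=[1.6563 -4.4375]
Step 3: x=[5.1212 8.8623] v=[1.8282 -4.6133]
Step 4: x=[5.4920 7.8663] v=[1.4832 -3.9839]
Step 5: x=[5.6680 7.1985] v=[0.7038 -2.6711]
Step 6: x=[5.5854 6.9644] v=[-0.3306 -0.9364]
Step 7: x=[5.2399 7.1829] v=[-1.3822 0.8741]
Step 8: x=[4.6883 7.7836] v=[-2.2064 2.4026]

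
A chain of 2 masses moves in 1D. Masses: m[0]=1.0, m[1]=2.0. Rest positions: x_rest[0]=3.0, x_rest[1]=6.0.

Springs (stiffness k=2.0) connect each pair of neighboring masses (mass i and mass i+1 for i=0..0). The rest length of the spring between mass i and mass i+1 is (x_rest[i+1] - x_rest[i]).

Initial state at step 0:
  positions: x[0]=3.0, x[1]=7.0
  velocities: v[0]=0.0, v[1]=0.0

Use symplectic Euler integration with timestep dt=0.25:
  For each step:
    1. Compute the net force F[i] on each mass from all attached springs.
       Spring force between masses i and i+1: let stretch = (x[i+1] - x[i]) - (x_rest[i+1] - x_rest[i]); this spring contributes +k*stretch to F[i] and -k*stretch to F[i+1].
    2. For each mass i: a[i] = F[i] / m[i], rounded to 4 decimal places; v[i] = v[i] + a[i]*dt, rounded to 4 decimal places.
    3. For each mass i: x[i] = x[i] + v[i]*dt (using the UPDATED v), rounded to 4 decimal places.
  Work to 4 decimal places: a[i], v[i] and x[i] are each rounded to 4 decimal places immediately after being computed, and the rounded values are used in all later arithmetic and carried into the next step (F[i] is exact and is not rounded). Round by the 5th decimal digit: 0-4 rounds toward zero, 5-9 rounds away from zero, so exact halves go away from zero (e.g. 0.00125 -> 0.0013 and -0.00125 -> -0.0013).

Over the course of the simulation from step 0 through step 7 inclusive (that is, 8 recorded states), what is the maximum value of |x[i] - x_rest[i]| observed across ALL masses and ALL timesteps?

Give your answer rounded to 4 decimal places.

Step 0: x=[3.0000 7.0000] v=[0.0000 0.0000]
Step 1: x=[3.1250 6.9375] v=[0.5000 -0.2500]
Step 2: x=[3.3516 6.8242] v=[0.9063 -0.4531]
Step 3: x=[3.6373 6.6814] v=[1.1426 -0.5713]
Step 4: x=[3.9285 6.5358] v=[1.1647 -0.5823]
Step 5: x=[4.1706 6.4148] v=[0.9684 -0.4841]
Step 6: x=[4.3182 6.3410] v=[0.5905 -0.2952]
Step 7: x=[4.3437 6.3283] v=[0.1019 -0.0509]
Max displacement = 1.3437

Answer: 1.3437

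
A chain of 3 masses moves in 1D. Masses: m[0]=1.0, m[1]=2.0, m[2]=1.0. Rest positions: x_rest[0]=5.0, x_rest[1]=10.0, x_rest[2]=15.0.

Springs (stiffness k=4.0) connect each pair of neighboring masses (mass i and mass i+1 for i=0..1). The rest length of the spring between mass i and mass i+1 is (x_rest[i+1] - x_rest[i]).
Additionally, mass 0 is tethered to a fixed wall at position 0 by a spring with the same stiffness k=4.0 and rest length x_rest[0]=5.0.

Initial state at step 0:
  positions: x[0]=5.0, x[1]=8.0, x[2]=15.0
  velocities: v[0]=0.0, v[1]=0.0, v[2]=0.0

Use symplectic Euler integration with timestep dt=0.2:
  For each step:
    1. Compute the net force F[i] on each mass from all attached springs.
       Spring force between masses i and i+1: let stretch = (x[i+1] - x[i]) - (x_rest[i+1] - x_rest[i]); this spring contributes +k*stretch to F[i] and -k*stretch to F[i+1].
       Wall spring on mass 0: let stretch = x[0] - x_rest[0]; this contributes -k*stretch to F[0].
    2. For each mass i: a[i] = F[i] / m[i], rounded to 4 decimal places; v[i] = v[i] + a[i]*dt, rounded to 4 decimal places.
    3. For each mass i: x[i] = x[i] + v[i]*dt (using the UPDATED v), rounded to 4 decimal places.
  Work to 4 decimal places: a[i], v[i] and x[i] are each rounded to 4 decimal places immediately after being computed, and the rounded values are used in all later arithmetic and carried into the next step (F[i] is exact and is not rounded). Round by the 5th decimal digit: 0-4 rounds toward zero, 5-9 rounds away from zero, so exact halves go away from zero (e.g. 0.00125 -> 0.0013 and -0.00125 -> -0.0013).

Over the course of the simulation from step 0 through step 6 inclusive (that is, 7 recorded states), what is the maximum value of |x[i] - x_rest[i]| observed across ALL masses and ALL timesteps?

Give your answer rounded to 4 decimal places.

Answer: 2.0372

Derivation:
Step 0: x=[5.0000 8.0000 15.0000] v=[0.0000 0.0000 0.0000]
Step 1: x=[4.6800 8.3200 14.6800] v=[-1.6000 1.6000 -1.6000]
Step 2: x=[4.1936 8.8576 14.1424] v=[-2.4320 2.6880 -2.6880]
Step 3: x=[3.7825 9.4449 13.5592] v=[-2.0557 2.9363 -2.9158]
Step 4: x=[3.6721 9.9083 13.1178] v=[-0.5518 2.3171 -2.2072]
Step 5: x=[3.9720 10.1296 12.9628] v=[1.4995 1.1064 -0.7748]
Step 6: x=[4.6216 10.0849 13.1545] v=[3.2480 -0.2234 0.9586]
Max displacement = 2.0372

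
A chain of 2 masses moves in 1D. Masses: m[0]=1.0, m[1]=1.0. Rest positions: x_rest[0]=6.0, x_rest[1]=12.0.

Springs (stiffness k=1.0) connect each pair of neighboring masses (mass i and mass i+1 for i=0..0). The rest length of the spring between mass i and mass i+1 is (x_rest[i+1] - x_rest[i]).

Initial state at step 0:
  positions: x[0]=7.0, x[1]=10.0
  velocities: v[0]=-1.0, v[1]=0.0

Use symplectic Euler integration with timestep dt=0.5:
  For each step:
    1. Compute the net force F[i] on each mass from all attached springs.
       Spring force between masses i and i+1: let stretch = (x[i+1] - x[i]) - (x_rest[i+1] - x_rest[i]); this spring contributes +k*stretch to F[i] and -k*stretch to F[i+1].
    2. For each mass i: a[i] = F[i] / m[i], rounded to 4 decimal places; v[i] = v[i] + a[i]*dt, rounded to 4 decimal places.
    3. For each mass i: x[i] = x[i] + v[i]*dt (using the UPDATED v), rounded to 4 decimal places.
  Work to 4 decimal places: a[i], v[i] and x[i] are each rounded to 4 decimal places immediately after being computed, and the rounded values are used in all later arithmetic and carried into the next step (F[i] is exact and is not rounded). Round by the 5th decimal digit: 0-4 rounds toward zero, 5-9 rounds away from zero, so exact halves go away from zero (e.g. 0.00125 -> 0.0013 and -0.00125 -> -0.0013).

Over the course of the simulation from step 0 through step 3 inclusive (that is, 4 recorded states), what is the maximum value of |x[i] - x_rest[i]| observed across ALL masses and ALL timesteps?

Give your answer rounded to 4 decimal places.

Step 0: x=[7.0000 10.0000] v=[-1.0000 0.0000]
Step 1: x=[5.7500 10.7500] v=[-2.5000 1.5000]
Step 2: x=[4.2500 11.7500] v=[-3.0000 2.0000]
Step 3: x=[3.1250 12.3750] v=[-2.2500 1.2500]
Max displacement = 2.8750

Answer: 2.8750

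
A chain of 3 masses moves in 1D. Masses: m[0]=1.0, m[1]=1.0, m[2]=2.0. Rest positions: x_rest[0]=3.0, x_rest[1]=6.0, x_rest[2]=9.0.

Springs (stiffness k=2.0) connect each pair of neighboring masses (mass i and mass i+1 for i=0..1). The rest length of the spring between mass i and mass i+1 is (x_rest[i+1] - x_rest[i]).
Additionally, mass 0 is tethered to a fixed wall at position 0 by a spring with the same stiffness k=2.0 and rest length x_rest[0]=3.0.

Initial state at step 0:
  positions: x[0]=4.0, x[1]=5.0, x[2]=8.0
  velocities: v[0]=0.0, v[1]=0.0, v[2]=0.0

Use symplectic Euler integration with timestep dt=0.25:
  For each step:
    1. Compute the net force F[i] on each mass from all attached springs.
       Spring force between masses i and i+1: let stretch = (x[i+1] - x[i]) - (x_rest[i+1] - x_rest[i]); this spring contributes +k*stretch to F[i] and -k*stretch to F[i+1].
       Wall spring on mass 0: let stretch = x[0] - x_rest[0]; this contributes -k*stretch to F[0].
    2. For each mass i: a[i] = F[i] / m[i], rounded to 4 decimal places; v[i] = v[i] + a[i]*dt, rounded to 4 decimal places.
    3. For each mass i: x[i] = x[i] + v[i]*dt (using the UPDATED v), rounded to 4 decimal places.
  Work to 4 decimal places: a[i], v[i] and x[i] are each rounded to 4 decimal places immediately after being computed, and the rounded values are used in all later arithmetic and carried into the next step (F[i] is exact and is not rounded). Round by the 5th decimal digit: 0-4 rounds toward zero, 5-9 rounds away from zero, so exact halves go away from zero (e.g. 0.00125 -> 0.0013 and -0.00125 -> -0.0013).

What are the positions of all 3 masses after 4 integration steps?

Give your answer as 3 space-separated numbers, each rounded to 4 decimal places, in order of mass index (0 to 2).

Step 0: x=[4.0000 5.0000 8.0000] v=[0.0000 0.0000 0.0000]
Step 1: x=[3.6250 5.2500 8.0000] v=[-1.5000 1.0000 0.0000]
Step 2: x=[3.0000 5.6406 8.0156] v=[-2.5000 1.5625 0.0625]
Step 3: x=[2.3301 5.9980 8.0703] v=[-2.6797 1.4297 0.2188]
Step 4: x=[1.8274 6.1560 8.1830] v=[-2.0108 0.6319 0.4507]

Answer: 1.8274 6.1560 8.1830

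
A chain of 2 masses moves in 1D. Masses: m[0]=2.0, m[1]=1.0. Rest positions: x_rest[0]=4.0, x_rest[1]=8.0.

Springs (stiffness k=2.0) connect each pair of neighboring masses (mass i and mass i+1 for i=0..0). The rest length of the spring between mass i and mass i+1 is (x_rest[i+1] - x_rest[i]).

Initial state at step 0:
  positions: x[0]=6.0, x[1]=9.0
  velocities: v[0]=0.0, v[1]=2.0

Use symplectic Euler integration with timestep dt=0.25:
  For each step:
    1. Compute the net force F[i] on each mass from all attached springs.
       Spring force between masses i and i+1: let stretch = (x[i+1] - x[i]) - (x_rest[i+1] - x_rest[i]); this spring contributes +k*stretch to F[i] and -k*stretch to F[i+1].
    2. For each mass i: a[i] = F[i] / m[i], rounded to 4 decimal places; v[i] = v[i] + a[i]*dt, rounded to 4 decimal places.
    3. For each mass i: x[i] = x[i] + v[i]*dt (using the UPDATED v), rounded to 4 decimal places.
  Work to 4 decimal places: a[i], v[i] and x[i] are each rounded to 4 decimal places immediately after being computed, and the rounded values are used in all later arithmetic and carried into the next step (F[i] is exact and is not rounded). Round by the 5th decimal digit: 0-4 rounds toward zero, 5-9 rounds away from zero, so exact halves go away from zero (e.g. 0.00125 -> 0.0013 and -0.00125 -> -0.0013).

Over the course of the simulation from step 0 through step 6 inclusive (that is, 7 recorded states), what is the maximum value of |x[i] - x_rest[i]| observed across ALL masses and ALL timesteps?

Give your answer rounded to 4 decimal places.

Step 0: x=[6.0000 9.0000] v=[0.0000 2.0000]
Step 1: x=[5.9375 9.6250] v=[-0.2500 2.5000]
Step 2: x=[5.8555 10.2891] v=[-0.3281 2.6563]
Step 3: x=[5.8006 10.8990] v=[-0.2197 2.4395]
Step 4: x=[5.8143 11.3716] v=[0.0549 1.8903]
Step 5: x=[5.9254 11.6495] v=[0.4442 1.1117]
Step 6: x=[6.1442 11.7119] v=[0.8752 0.2497]
Max displacement = 3.7119

Answer: 3.7119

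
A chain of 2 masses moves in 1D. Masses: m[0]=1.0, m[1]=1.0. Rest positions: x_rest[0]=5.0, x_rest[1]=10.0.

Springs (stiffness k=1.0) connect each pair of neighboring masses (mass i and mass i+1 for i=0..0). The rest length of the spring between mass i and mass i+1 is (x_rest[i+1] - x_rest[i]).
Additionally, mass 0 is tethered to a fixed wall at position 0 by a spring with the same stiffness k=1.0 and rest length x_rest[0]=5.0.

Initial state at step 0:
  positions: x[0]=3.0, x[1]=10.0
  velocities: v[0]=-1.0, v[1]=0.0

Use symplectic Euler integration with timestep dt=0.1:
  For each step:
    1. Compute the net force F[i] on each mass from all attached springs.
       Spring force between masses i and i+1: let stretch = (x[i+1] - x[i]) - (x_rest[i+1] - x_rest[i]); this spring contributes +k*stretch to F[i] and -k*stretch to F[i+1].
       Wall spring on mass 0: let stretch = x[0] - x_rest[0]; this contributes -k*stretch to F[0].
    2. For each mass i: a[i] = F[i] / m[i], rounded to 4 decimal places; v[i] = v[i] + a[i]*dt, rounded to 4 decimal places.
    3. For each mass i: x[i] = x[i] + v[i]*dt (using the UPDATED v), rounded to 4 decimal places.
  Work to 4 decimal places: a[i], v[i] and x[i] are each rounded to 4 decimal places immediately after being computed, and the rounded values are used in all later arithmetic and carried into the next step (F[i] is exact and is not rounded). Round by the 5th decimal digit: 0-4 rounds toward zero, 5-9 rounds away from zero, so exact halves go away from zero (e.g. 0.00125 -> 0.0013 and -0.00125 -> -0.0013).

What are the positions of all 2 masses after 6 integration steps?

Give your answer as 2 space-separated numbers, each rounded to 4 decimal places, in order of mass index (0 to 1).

Step 0: x=[3.0000 10.0000] v=[-1.0000 0.0000]
Step 1: x=[2.9400 9.9800] v=[-0.6000 -0.2000]
Step 2: x=[2.9210 9.9396] v=[-0.1900 -0.4040]
Step 3: x=[2.9430 9.8790] v=[0.2198 -0.6059]
Step 4: x=[3.0049 9.7991] v=[0.6191 -0.7995]
Step 5: x=[3.1047 9.7012] v=[0.9980 -0.9789]
Step 6: x=[3.2394 9.5873] v=[1.3472 -1.1386]

Answer: 3.2394 9.5873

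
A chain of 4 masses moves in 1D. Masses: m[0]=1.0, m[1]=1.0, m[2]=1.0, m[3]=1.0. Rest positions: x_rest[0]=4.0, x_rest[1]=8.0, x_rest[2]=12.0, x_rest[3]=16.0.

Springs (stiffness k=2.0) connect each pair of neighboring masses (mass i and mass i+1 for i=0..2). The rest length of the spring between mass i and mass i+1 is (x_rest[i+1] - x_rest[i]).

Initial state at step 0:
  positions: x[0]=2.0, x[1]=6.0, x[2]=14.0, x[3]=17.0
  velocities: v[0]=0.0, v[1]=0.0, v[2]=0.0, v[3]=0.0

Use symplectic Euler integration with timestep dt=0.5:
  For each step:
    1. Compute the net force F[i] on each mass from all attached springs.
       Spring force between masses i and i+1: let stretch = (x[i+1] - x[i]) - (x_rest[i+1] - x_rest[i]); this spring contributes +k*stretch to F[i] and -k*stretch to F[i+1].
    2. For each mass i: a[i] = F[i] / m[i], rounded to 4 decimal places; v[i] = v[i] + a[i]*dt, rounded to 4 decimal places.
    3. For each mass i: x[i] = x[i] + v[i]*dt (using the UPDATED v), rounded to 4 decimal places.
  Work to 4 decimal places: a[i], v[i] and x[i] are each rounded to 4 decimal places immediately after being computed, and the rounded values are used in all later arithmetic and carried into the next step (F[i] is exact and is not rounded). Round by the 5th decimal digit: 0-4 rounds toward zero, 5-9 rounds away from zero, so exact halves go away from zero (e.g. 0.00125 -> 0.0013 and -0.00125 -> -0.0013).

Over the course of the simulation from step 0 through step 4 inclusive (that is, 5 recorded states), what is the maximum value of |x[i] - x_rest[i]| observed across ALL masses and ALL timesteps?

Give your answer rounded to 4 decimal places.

Answer: 2.5000

Derivation:
Step 0: x=[2.0000 6.0000 14.0000 17.0000] v=[0.0000 0.0000 0.0000 0.0000]
Step 1: x=[2.0000 8.0000 11.5000 17.5000] v=[0.0000 4.0000 -5.0000 1.0000]
Step 2: x=[3.0000 8.7500 10.2500 17.0000] v=[2.0000 1.5000 -2.5000 -1.0000]
Step 3: x=[4.8750 7.3750 11.6250 15.1250] v=[3.7500 -2.7500 2.7500 -3.7500]
Step 4: x=[6.0000 6.8750 12.6250 13.5000] v=[2.2500 -1.0000 2.0000 -3.2500]
Max displacement = 2.5000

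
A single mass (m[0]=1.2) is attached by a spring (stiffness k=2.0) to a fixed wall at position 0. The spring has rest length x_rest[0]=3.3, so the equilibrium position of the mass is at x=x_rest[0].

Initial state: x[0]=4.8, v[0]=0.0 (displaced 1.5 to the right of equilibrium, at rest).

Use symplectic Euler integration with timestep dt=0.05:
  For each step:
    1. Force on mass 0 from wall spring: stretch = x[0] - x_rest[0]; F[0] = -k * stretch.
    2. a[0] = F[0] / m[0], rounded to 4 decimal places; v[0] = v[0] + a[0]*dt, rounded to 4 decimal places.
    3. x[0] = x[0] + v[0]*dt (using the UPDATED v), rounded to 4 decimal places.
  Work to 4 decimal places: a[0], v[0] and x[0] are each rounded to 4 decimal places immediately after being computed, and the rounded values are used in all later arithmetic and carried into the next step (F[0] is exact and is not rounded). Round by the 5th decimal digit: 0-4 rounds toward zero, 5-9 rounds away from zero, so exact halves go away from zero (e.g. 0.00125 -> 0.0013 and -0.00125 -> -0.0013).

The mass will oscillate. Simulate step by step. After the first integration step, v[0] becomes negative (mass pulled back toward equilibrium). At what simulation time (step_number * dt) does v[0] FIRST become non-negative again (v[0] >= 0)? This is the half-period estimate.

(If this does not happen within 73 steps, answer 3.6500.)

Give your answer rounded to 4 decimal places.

Step 0: x=[4.8000] v=[0.0000]
Step 1: x=[4.7938] v=[-0.1250]
Step 2: x=[4.7813] v=[-0.2495]
Step 3: x=[4.7627] v=[-0.3729]
Step 4: x=[4.7380] v=[-0.4948]
Step 5: x=[4.7073] v=[-0.6146]
Step 6: x=[4.6707] v=[-0.7319]
Step 7: x=[4.6284] v=[-0.8461]
Step 8: x=[4.5806] v=[-0.9568]
Step 9: x=[4.5274] v=[-1.0635]
Step 10: x=[4.4691] v=[-1.1658]
Step 11: x=[4.4059] v=[-1.2632]
Step 12: x=[4.3381] v=[-1.3554]
Step 13: x=[4.2660] v=[-1.4419]
Step 14: x=[4.1899] v=[-1.5224]
Step 15: x=[4.1101] v=[-1.5966]
Step 16: x=[4.0269] v=[-1.6641]
Step 17: x=[3.9407] v=[-1.7247]
Step 18: x=[3.8518] v=[-1.7781]
Step 19: x=[3.7606] v=[-1.8241]
Step 20: x=[3.6675] v=[-1.8625]
Step 21: x=[3.5728] v=[-1.8931]
Step 22: x=[3.4770] v=[-1.9158]
Step 23: x=[3.3805] v=[-1.9306]
Step 24: x=[3.2836] v=[-1.9373]
Step 25: x=[3.1868] v=[-1.9359]
Step 26: x=[3.0905] v=[-1.9265]
Step 27: x=[2.9951] v=[-1.9090]
Step 28: x=[2.9009] v=[-1.8836]
Step 29: x=[2.8084] v=[-1.8503]
Step 30: x=[2.7179] v=[-1.8093]
Step 31: x=[2.6299] v=[-1.7608]
Step 32: x=[2.5447] v=[-1.7050]
Step 33: x=[2.4626] v=[-1.6421]
Step 34: x=[2.3840] v=[-1.5723]
Step 35: x=[2.3092] v=[-1.4960]
Step 36: x=[2.2385] v=[-1.4134]
Step 37: x=[2.1723] v=[-1.3249]
Step 38: x=[2.1108] v=[-1.2309]
Step 39: x=[2.0542] v=[-1.1318]
Step 40: x=[2.0028] v=[-1.0280]
Step 41: x=[1.9568] v=[-0.9199]
Step 42: x=[1.9164] v=[-0.8080]
Step 43: x=[1.8818] v=[-0.6927]
Step 44: x=[1.8531] v=[-0.5745]
Step 45: x=[1.8304] v=[-0.4539]
Step 46: x=[1.8138] v=[-0.3314]
Step 47: x=[1.8034] v=[-0.2076]
Step 48: x=[1.7993] v=[-0.0829]
Step 49: x=[1.8014] v=[0.0422]
First v>=0 after going negative at step 49, time=2.4500

Answer: 2.4500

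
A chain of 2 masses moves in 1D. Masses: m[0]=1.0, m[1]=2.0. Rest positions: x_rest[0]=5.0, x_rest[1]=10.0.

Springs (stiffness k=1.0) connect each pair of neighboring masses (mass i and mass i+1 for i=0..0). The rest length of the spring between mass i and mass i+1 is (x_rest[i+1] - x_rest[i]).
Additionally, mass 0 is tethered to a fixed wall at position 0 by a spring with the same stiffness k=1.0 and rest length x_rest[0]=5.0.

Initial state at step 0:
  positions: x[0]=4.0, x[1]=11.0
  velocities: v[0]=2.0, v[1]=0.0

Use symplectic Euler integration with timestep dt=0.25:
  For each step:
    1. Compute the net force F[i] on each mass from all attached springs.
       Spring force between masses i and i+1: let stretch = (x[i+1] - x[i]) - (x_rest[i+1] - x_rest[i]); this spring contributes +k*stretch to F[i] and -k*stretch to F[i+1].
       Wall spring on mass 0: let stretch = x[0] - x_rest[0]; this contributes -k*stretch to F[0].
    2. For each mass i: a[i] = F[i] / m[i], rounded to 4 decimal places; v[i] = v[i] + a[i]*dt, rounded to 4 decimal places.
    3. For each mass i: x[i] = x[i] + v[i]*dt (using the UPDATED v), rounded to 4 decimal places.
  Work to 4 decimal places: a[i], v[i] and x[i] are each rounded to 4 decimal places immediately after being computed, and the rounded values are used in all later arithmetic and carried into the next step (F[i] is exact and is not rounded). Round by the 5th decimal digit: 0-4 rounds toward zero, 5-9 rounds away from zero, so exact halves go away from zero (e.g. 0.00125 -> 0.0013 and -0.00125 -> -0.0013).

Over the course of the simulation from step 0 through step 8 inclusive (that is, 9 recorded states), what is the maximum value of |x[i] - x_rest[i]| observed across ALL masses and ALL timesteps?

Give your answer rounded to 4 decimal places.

Answer: 2.5887

Derivation:
Step 0: x=[4.0000 11.0000] v=[2.0000 0.0000]
Step 1: x=[4.6875 10.9375] v=[2.7500 -0.2500]
Step 2: x=[5.4727 10.8359] v=[3.1406 -0.4063]
Step 3: x=[6.2510 10.7230] v=[3.1132 -0.4517]
Step 4: x=[6.9181 10.6266] v=[2.6685 -0.3857]
Step 5: x=[7.3846 10.5705] v=[1.8661 -0.2243]
Step 6: x=[7.5887 10.5711] v=[0.8164 0.0025]
Step 7: x=[7.5049 10.6348] v=[-0.3352 0.2547]
Step 8: x=[7.1477 10.7569] v=[-1.4290 0.4885]
Max displacement = 2.5887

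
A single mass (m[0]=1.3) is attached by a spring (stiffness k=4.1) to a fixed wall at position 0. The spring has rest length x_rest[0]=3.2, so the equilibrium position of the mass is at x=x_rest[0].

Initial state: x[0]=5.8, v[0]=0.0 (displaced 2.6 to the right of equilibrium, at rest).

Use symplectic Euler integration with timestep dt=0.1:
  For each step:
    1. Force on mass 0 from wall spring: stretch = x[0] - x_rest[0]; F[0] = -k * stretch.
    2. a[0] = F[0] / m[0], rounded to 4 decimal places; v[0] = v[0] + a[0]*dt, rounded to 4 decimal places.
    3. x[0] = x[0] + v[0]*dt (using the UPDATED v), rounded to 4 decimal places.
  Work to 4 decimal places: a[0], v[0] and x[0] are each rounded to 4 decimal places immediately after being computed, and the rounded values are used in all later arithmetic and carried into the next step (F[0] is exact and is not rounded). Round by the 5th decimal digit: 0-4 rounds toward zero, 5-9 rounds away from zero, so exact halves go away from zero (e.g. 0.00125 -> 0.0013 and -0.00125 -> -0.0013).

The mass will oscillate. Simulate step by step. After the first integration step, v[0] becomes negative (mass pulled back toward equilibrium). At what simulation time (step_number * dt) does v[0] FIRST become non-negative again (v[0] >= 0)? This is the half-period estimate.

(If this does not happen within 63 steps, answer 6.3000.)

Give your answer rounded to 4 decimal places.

Step 0: x=[5.8000] v=[0.0000]
Step 1: x=[5.7180] v=[-0.8200]
Step 2: x=[5.5566] v=[-1.6141]
Step 3: x=[5.3209] v=[-2.3573]
Step 4: x=[5.0183] v=[-3.0262]
Step 5: x=[4.6583] v=[-3.5997]
Step 6: x=[4.2523] v=[-4.0596]
Step 7: x=[3.8132] v=[-4.3915]
Step 8: x=[3.3547] v=[-4.5849]
Step 9: x=[2.8913] v=[-4.6337]
Step 10: x=[2.4377] v=[-4.5363]
Step 11: x=[2.0081] v=[-4.2959]
Step 12: x=[1.6161] v=[-3.9200]
Step 13: x=[1.2741] v=[-3.4205]
Step 14: x=[0.9928] v=[-2.8131]
Step 15: x=[0.7811] v=[-2.1170]
Step 16: x=[0.6457] v=[-1.3541]
Step 17: x=[0.5909] v=[-0.5485]
Step 18: x=[0.6183] v=[0.2744]
First v>=0 after going negative at step 18, time=1.8000

Answer: 1.8000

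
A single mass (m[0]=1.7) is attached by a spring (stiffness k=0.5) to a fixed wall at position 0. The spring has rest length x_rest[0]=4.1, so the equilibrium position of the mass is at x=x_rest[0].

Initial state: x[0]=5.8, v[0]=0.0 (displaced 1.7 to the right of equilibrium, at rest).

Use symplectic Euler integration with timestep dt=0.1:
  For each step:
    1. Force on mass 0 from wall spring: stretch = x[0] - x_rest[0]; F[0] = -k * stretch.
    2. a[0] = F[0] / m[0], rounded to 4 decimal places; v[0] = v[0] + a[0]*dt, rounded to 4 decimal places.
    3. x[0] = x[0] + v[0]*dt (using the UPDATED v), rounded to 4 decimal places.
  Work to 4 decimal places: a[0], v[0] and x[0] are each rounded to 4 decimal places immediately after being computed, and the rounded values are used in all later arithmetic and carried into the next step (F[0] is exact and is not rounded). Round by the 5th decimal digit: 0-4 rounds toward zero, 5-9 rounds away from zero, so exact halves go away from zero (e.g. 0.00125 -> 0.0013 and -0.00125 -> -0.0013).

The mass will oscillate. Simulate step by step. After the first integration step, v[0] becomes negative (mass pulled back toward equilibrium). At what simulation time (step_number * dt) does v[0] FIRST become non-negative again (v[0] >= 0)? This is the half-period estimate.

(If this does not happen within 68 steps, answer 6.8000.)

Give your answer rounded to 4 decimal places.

Answer: 5.8000

Derivation:
Step 0: x=[5.8000] v=[0.0000]
Step 1: x=[5.7950] v=[-0.0500]
Step 2: x=[5.7850] v=[-0.0999]
Step 3: x=[5.7701] v=[-0.1495]
Step 4: x=[5.7502] v=[-0.1986]
Step 5: x=[5.7255] v=[-0.2471]
Step 6: x=[5.6960] v=[-0.2949]
Step 7: x=[5.6618] v=[-0.3418]
Step 8: x=[5.6230] v=[-0.3877]
Step 9: x=[5.5798] v=[-0.4325]
Step 10: x=[5.5322] v=[-0.4760]
Step 11: x=[5.4804] v=[-0.5181]
Step 12: x=[5.4245] v=[-0.5587]
Step 13: x=[5.3647] v=[-0.5977]
Step 14: x=[5.3012] v=[-0.6349]
Step 15: x=[5.2342] v=[-0.6702]
Step 16: x=[5.1638] v=[-0.7036]
Step 17: x=[5.0903] v=[-0.7349]
Step 18: x=[5.0139] v=[-0.7640]
Step 19: x=[4.9348] v=[-0.7909]
Step 20: x=[4.8533] v=[-0.8155]
Step 21: x=[4.7695] v=[-0.8377]
Step 22: x=[4.6838] v=[-0.8574]
Step 23: x=[4.5963] v=[-0.8746]
Step 24: x=[4.5074] v=[-0.8892]
Step 25: x=[4.4173] v=[-0.9012]
Step 26: x=[4.3263] v=[-0.9105]
Step 27: x=[4.2346] v=[-0.9172]
Step 28: x=[4.1425] v=[-0.9212]
Step 29: x=[4.0503] v=[-0.9225]
Step 30: x=[3.9582] v=[-0.9210]
Step 31: x=[3.8665] v=[-0.9168]
Step 32: x=[3.7755] v=[-0.9099]
Step 33: x=[3.6855] v=[-0.9004]
Step 34: x=[3.5967] v=[-0.8882]
Step 35: x=[3.5094] v=[-0.8734]
Step 36: x=[3.4238] v=[-0.8560]
Step 37: x=[3.3402] v=[-0.8361]
Step 38: x=[3.2588] v=[-0.8138]
Step 39: x=[3.1799] v=[-0.7891]
Step 40: x=[3.1037] v=[-0.7620]
Step 41: x=[3.0304] v=[-0.7327]
Step 42: x=[2.9603] v=[-0.7012]
Step 43: x=[2.8935] v=[-0.6677]
Step 44: x=[2.8303] v=[-0.6322]
Step 45: x=[2.7708] v=[-0.5949]
Step 46: x=[2.7152] v=[-0.5558]
Step 47: x=[2.6637] v=[-0.5151]
Step 48: x=[2.6164] v=[-0.4729]
Step 49: x=[2.5735] v=[-0.4293]
Step 50: x=[2.5351] v=[-0.3844]
Step 51: x=[2.5013] v=[-0.3384]
Step 52: x=[2.4722] v=[-0.2914]
Step 53: x=[2.4479] v=[-0.2435]
Step 54: x=[2.4284] v=[-0.1949]
Step 55: x=[2.4138] v=[-0.1457]
Step 56: x=[2.4042] v=[-0.0961]
Step 57: x=[2.3996] v=[-0.0462]
Step 58: x=[2.4000] v=[0.0038]
First v>=0 after going negative at step 58, time=5.8000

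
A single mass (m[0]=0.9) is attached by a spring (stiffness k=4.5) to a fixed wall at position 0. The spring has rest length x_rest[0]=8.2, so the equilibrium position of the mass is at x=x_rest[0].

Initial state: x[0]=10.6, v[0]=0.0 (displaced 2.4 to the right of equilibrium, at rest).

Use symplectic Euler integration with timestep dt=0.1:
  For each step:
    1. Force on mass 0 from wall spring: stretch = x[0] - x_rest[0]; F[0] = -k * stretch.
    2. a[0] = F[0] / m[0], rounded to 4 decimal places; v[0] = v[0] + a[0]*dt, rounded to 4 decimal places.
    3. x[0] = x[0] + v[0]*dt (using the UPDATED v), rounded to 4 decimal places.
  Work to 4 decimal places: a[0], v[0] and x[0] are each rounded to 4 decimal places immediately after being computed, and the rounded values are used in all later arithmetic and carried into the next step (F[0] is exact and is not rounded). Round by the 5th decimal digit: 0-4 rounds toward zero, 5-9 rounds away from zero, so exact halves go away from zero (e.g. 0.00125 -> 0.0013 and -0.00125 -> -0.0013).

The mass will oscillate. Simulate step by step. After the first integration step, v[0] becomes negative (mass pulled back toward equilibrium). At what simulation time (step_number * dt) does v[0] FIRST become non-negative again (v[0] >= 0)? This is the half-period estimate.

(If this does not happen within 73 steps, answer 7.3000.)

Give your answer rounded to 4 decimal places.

Answer: 1.5000

Derivation:
Step 0: x=[10.6000] v=[0.0000]
Step 1: x=[10.4800] v=[-1.2000]
Step 2: x=[10.2460] v=[-2.3400]
Step 3: x=[9.9097] v=[-3.3630]
Step 4: x=[9.4879] v=[-4.2179]
Step 5: x=[9.0017] v=[-4.8619]
Step 6: x=[8.4754] v=[-5.2628]
Step 7: x=[7.9354] v=[-5.4005]
Step 8: x=[7.4086] v=[-5.2682]
Step 9: x=[6.9214] v=[-4.8725]
Step 10: x=[6.4981] v=[-4.2332]
Step 11: x=[6.1599] v=[-3.3823]
Step 12: x=[5.9237] v=[-2.3623]
Step 13: x=[5.8013] v=[-1.2242]
Step 14: x=[5.7988] v=[-0.0249]
Step 15: x=[5.9164] v=[1.1757]
First v>=0 after going negative at step 15, time=1.5000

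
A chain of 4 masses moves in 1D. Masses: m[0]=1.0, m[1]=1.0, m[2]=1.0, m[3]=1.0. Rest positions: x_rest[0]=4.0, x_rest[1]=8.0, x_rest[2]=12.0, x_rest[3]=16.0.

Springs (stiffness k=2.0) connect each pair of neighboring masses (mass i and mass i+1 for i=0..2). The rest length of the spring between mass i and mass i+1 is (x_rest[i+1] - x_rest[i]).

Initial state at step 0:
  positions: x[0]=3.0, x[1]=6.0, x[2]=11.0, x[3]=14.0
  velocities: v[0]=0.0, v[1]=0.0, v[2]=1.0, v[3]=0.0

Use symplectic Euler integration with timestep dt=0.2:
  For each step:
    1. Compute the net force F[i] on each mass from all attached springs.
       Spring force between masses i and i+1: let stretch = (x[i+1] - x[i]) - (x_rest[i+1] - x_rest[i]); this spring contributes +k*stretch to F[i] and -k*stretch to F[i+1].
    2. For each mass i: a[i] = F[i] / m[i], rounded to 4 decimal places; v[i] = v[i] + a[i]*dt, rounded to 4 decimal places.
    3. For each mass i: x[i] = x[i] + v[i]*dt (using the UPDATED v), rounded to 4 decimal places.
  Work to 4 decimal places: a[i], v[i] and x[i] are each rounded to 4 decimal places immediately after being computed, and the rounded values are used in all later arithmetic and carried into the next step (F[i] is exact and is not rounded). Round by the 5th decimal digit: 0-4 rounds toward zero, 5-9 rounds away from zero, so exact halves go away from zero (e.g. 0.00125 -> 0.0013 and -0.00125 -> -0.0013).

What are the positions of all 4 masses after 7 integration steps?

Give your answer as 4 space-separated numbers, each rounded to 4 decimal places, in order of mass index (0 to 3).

Step 0: x=[3.0000 6.0000 11.0000 14.0000] v=[0.0000 0.0000 1.0000 0.0000]
Step 1: x=[2.9200 6.1600 11.0400 14.0800] v=[-0.4000 0.8000 0.2000 0.4000]
Step 2: x=[2.7792 6.4512 10.9328 14.2368] v=[-0.7040 1.4560 -0.5360 0.7840]
Step 3: x=[2.6122 6.8072 10.7314 14.4493] v=[-0.8352 1.7798 -1.0070 1.0624]
Step 4: x=[2.4608 7.1415 10.5135 14.6843] v=[-0.7572 1.6715 -1.0895 1.1752]
Step 5: x=[2.3638 7.3711 10.3595 14.9057] v=[-0.4849 1.1480 -0.7700 1.1069]
Step 6: x=[2.3474 7.4392 10.3301 15.0834] v=[-0.0820 0.3404 -0.1469 0.8884]
Step 7: x=[2.4183 7.3312 10.4497 15.2008] v=[0.3547 -0.5400 0.5981 0.5871]

Answer: 2.4183 7.3312 10.4497 15.2008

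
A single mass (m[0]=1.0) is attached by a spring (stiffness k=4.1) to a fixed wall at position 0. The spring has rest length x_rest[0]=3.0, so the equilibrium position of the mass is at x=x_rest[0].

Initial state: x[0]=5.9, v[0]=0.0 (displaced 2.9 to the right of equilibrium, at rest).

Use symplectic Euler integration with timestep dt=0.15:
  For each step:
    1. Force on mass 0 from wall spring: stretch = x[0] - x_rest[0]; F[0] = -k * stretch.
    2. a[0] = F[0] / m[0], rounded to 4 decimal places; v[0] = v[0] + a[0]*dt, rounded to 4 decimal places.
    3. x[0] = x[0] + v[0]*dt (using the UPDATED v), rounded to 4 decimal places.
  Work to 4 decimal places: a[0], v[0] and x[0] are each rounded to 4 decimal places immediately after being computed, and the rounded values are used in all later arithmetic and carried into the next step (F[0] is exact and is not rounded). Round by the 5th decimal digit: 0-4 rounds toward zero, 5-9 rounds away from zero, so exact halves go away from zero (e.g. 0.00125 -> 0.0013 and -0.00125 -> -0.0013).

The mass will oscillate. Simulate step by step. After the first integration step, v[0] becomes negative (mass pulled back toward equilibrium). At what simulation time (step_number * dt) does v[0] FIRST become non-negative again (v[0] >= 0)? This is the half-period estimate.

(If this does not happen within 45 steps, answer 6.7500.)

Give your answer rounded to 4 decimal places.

Answer: 1.6500

Derivation:
Step 0: x=[5.9000] v=[0.0000]
Step 1: x=[5.6325] v=[-1.7835]
Step 2: x=[5.1221] v=[-3.4025]
Step 3: x=[4.4160] v=[-4.7076]
Step 4: x=[3.5792] v=[-5.5784]
Step 5: x=[2.6890] v=[-5.9346]
Step 6: x=[1.8275] v=[-5.7433]
Step 7: x=[1.0742] v=[-5.0222]
Step 8: x=[0.4985] v=[-3.8378]
Step 9: x=[0.1536] v=[-2.2994]
Step 10: x=[0.0713] v=[-0.5489]
Step 11: x=[0.2591] v=[1.2523]
First v>=0 after going negative at step 11, time=1.6500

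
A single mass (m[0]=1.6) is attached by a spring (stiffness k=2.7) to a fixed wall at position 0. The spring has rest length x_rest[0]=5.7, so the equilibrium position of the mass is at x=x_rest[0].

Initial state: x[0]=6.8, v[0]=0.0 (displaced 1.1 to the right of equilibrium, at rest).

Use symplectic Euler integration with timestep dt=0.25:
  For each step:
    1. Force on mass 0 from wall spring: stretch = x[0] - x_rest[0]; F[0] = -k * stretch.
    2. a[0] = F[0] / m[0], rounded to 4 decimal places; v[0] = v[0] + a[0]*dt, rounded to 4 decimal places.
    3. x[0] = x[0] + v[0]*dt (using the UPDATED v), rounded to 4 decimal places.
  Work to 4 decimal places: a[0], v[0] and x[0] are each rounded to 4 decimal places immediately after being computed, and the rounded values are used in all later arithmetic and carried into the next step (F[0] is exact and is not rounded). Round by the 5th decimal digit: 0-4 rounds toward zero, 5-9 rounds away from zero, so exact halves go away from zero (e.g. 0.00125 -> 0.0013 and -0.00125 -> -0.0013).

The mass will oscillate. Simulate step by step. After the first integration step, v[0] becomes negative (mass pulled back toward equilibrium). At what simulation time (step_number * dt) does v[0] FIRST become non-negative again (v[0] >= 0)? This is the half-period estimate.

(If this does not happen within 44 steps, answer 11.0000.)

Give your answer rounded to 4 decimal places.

Answer: 2.5000

Derivation:
Step 0: x=[6.8000] v=[0.0000]
Step 1: x=[6.6840] v=[-0.4641]
Step 2: x=[6.4642] v=[-0.8792]
Step 3: x=[6.1638] v=[-1.2016]
Step 4: x=[5.8145] v=[-1.3973]
Step 5: x=[5.4531] v=[-1.4456]
Step 6: x=[5.1177] v=[-1.3415]
Step 7: x=[4.8437] v=[-1.0959]
Step 8: x=[4.6600] v=[-0.7347]
Step 9: x=[4.5860] v=[-0.2960]
Step 10: x=[4.6295] v=[0.1740]
First v>=0 after going negative at step 10, time=2.5000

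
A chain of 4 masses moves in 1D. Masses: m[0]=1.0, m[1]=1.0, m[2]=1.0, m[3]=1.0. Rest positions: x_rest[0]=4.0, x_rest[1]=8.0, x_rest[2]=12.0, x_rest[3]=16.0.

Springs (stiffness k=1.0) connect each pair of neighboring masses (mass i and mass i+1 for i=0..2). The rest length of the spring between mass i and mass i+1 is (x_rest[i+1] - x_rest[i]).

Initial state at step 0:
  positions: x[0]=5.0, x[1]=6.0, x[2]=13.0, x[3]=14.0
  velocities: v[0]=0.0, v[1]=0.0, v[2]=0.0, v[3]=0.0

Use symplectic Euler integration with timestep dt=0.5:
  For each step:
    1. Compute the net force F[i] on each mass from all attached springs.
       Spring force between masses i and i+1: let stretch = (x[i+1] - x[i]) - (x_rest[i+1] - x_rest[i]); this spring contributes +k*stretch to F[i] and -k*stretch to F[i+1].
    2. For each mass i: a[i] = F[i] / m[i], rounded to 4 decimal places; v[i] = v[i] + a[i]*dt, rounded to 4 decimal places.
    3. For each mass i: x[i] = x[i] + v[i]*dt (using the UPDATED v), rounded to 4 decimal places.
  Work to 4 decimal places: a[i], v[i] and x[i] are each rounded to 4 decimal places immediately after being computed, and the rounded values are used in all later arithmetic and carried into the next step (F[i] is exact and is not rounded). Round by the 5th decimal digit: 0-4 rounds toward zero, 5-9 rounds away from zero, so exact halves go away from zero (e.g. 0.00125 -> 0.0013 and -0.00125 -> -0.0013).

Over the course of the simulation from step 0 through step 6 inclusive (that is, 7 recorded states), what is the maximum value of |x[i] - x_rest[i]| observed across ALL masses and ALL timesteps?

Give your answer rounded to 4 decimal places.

Step 0: x=[5.0000 6.0000 13.0000 14.0000] v=[0.0000 0.0000 0.0000 0.0000]
Step 1: x=[4.2500 7.5000 11.5000 14.7500] v=[-1.5000 3.0000 -3.0000 1.5000]
Step 2: x=[3.3125 9.1875 9.8125 15.6875] v=[-1.8750 3.3750 -3.3750 1.8750]
Step 3: x=[2.8438 9.5625 9.4375 16.1563] v=[-0.9375 0.7500 -0.7500 0.9375]
Step 4: x=[3.0548 8.2266 10.7735 15.9454] v=[0.4219 -2.6719 2.6719 -0.4219]
Step 5: x=[3.5587 6.2344 12.7657 15.4415] v=[1.0078 -3.9844 3.9844 -1.0079]
Step 6: x=[3.7316 5.2061 13.7941 15.2686] v=[0.3457 -2.0566 2.0567 -0.3458]
Max displacement = 2.7939

Answer: 2.7939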